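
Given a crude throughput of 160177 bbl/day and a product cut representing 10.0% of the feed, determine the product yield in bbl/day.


Crude throughput = 160177 bbl/day
Fraction yield = 10.0%
yield = throughput * fraction / 100
yield = 160177 * 10.0 / 100 = 16017.7

16017.7 bbl/day


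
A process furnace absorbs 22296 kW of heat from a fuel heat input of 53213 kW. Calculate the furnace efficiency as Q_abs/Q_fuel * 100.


Furnace efficiency = Q_absorbed / Q_fuel * 100
= 22296 / 53213 * 100 = 41.90

41.90 %


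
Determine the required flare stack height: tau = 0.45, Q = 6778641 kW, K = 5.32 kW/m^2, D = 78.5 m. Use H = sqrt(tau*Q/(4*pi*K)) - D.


tau*Q/(4*pi*K) = 0.45 * 6778641 / (4 * pi * 5.32) = 45628.2
sqrt(45628.2) = 213.608
H = 213.608 - 78.5 = 135.1

135.1 m


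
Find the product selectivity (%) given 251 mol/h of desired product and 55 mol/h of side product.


Selectivity = desired / (desired + undesired) * 100
Total products = 251 + 55 = 306 mol/h
S = 251 / 306 * 100
= 0.8203 * 100
= 82.03 %

82.03 %


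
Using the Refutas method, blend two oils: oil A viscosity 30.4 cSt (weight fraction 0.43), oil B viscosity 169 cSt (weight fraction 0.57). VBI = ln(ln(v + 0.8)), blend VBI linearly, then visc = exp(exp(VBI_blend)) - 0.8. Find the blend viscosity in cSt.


Refutas method: VBN_i = 14.534*ln(ln(visc_i + 0.8)) + 10.975, blended linearly by mass fraction; since VBN is linear in VBI_i = ln(ln(visc_i + 0.8)) and the fractions sum to 1, blend VBI directly: visc = exp(exp(VBI_blend)) - 0.8
VBI_1 = ln(ln(30.4 + 0.8)) = 1.23559
VBI_2 = ln(ln(169 + 0.8)) = 1.63601
VBI_blend = 0.43 * 1.23559 + 0.57 * 1.63601 = 1.46383
visc_blend = exp(exp(1.46383)) - 0.8 = 74.58

74.58 cSt


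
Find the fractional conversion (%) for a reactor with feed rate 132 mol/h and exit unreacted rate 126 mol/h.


X = (F_in - F_out) / F_in * 100
Moles reacted = 132 - 126 = 6
X = 6 / 132 * 100
= 0.04545 * 100
= 4.545 %

4.545 %


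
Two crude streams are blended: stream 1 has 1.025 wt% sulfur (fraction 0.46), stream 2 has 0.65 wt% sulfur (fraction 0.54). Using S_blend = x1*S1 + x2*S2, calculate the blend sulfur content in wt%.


Linear sulfur blending: S_blend = x1*S1 + x2*S2
Contribution 1: 0.46 * 1.025 = 0.4715 wt%
Contribution 2: 0.54 * 0.65 = 0.351 wt%
S_blend = 0.4715 + 0.351 = 0.8225

0.8225 wt%


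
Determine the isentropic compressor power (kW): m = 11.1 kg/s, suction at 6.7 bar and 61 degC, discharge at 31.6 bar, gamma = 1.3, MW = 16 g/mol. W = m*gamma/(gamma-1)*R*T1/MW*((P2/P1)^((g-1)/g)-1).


Isentropic work: W = m*(gamma/(gamma-1))*(R*T1/MW)*((P2/P1)^((gamma-1)/gamma) - 1)
T1 = 61 + 273.15 = 334.15 K
Pressure ratio = 31.6 / 6.7 = 4.71642
Exponent = (1.3 - 1)/1.3 = 0.230769
(P2/P1)^exp - 1 = 4.71642^0.230769 - 1 = 0.430372
W = 11.1 * 1.3 / 0.3 * 8.314 * 334.15 / 16 * 0.430372 = 3594

3594 kW


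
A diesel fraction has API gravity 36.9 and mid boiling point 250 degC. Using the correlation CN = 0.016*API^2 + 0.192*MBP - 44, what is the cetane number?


CN = 0.016 * 36.9^2 + 0.192 * 250 - 44
CN = 21.78576 + 48 - 44 = 25.78576

25.78576


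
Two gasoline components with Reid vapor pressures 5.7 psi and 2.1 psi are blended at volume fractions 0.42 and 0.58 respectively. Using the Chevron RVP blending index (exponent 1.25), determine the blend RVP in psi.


Chevron index: RVP_blend = (sum xi*RVPi^1.25)^(1/1.25)
RVP^1.25 terms: 0.42 * 5.7^1.25 + 0.58 * 2.1^1.25 = 5.1653
RVP_blend = 5.1653^(1/1.25) = 3.719

3.719 psi


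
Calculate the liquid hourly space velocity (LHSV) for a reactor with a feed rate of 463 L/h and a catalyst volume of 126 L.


LHSV = volumetric feed rate / catalyst volume
= 463 L/h / 126 L
= 3.675 h^-1

3.675 h^-1


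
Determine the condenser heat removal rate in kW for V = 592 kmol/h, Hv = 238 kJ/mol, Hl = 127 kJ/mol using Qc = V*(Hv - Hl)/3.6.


Qc = 592 * (238 - 127) / 3.6 = 592 * 111 / 3.6 = 18250

18250 kW


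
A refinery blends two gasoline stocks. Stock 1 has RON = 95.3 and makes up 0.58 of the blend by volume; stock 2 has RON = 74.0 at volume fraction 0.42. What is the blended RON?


Linear blending: RON_blend = sum(vi * RONi)
Contribution 1: 0.58 * 95.3 = 55.274
Contribution 2: 0.42 * 74.0 = 31.08
RON_blend = 55.274 + 31.08 = 86.354

86.354


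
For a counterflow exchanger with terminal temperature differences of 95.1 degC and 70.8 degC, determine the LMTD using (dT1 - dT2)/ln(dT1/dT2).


LMTD = (dT1 - dT2) / ln(dT1/dT2)
= (95.1 - 70.8) / ln(95.1 / 70.8) = 24.3 / 0.29507 = 82.35

82.35 degC


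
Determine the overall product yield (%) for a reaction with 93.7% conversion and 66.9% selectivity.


Overall yield = conversion (%) * selectivity (%) / 100
Conversion = 93.7%, Selectivity = 66.9%
Y = 93.7 * 66.9 / 100
= 62.6853 %

62.6853 %


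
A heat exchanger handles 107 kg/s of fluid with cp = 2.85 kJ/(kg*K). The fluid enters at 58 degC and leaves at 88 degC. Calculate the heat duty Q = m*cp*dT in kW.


Q = m_dot * cp * delta_T
delta_T = 88 - 58 = 30 K
Q = 107 * 2.85 * 30
= 304.95 * 30
= 9148.5 kW

9148.5 kW


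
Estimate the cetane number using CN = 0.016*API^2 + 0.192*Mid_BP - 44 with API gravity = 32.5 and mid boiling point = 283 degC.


CN = 0.016 * 32.5^2 + 0.192 * 283 - 44
CN = 16.9 + 54.336 - 44 = 27.236

27.236


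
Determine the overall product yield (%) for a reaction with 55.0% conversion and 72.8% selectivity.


Overall yield = conversion (%) * selectivity (%) / 100
Conversion = 55.0%, Selectivity = 72.8%
Y = 55.0 * 72.8 / 100
= 40.04 %

40.04 %


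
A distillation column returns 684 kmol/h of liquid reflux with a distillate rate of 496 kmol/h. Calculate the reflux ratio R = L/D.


Reflux ratio definition: R = L / D (liquid returned / distillate withdrawn)
L = 684 kmol/h, D = 496 kmol/h
R = 684 / 496 = 1.379

1.379


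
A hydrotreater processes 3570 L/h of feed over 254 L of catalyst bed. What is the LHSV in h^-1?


LHSV = volumetric feed rate / catalyst volume
= 3570 L/h / 254 L
= 14.06 h^-1

14.06 h^-1


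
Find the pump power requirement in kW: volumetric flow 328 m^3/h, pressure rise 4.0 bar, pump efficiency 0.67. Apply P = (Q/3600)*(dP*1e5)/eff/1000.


Q = 328 / 3600 = 0.0911111 m^3/s
P = 0.0911111 * (4.0 * 1e5) / 0.67 / 1000 = 54.39

54.39 kW


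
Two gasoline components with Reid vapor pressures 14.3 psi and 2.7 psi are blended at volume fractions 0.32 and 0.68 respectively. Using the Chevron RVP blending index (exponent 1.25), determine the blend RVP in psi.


Chevron index: RVP_blend = (sum xi*RVPi^1.25)^(1/1.25)
RVP^1.25 terms: 0.32 * 14.3^1.25 + 0.68 * 2.7^1.25 = 11.2521
RVP_blend = 11.2521^(1/1.25) = 6.934

6.934 psi


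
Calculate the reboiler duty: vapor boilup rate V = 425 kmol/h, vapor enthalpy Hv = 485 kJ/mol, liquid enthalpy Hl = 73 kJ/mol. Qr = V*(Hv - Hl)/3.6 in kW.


Qr = 425 * (485 - 73) / 3.6 = 425 * 412 / 3.6 = 48640

48640 kW


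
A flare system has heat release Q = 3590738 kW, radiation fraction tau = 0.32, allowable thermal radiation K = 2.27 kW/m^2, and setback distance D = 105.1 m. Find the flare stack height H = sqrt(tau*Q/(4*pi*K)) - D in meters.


tau*Q/(4*pi*K) = 0.32 * 3590738 / (4 * pi * 2.27) = 40280.8
sqrt(40280.8) = 200.701
H = 200.701 - 105.1 = 95.60

95.60 m


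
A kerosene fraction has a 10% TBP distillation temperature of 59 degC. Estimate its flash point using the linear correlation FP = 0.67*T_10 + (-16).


FP = 0.67 * 59 + (-16) = 23.53

23.53 degC


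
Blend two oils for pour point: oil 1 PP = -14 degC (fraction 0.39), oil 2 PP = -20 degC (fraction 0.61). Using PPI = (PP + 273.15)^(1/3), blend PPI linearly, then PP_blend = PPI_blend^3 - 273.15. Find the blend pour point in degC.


PPI_1 = (-14 + 273.15)^(1/3) = 6.375541
PPI_2 = (-20 + 273.15)^(1/3) = 6.325953
PPI_blend = 0.39 * 6.375541 + 0.61 * 6.325953 = 6.345292
PP_blend = 6.345292^3 - 273.15 = 255.4788 - 273.15 = -17.67

-17.67 degC


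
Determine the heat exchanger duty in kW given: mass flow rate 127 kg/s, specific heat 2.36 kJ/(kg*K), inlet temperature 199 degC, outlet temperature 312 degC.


Q = m_dot * cp * delta_T
delta_T = 312 - 199 = 113 K
Q = 127 * 2.36 * 113
= 299.72 * 113
= 33868.36 kW

33868.36 kW


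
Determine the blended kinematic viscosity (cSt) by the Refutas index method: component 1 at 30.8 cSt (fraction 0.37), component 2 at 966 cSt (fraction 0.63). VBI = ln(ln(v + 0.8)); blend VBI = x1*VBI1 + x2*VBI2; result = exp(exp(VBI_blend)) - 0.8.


Refutas method: VBN_i = 14.534*ln(ln(visc_i + 0.8)) + 10.975, blended linearly by mass fraction; since VBN is linear in VBI_i = ln(ln(visc_i + 0.8)) and the fractions sum to 1, blend VBI directly: visc = exp(exp(VBI_blend)) - 0.8
VBI_1 = ln(ln(30.8 + 0.8)) = 1.23929
VBI_2 = ln(ln(966 + 0.8)) = 1.92774
VBI_blend = 0.37 * 1.23929 + 0.63 * 1.92774 = 1.67301
visc_blend = exp(exp(1.67301)) - 0.8 = 205.3

205.3 cSt


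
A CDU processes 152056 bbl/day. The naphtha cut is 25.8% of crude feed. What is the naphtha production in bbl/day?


Crude throughput = 152056 bbl/day
Fraction yield = 25.8%
yield = throughput * fraction / 100
yield = 152056 * 25.8 / 100 = 39230.448

39230.448 bbl/day


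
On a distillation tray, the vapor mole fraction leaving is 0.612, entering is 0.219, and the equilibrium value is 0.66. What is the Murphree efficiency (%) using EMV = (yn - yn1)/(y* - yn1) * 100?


Murphree vapor efficiency: EMV = (y_n - y_(n-1)) / (y*_n - y_(n-1)) * 100
EMV = (0.612 - 0.219) / (0.66 - 0.219) * 100 = 0.393 / 0.441 * 100 = 89.12

89.12 %


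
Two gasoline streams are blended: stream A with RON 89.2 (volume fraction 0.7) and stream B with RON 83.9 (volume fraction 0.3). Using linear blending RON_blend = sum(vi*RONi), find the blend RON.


Linear blending: RON_blend = sum(vi * RONi)
Contribution 1: 0.7 * 89.2 = 62.44
Contribution 2: 0.3 * 83.9 = 25.17
RON_blend = 62.44 + 25.17 = 87.61

87.61


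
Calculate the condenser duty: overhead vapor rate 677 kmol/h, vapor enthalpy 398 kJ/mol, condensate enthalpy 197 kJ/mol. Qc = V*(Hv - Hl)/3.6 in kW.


Qc = 677 * (398 - 197) / 3.6 = 677 * 201 / 3.6 = 37800

37800 kW


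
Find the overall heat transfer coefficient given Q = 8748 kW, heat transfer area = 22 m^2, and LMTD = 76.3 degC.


From Q = U*A*LMTD, U = Q / (A * LMTD)
U = 8748 / (22 * 76.3) = 8748 / 1678.6 = 5.211

5.211 kW/(m^2*K)


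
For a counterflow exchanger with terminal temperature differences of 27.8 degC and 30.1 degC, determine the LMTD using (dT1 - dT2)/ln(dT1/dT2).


LMTD = (dT1 - dT2) / ln(dT1/dT2)
= (27.8 - 30.1) / ln(27.8 / 30.1) = -2.3 / -0.0794892 = 28.93

28.93 degC


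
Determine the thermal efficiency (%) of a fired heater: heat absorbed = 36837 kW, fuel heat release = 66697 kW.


Furnace efficiency = Q_absorbed / Q_fuel * 100
= 36837 / 66697 * 100 = 55.23

55.23 %


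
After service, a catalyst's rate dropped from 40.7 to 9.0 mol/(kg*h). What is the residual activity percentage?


Activity (%) = (rate_used / rate_fresh) * 100
rate_used = 9.0, rate_fresh = 40.7
= (9.0 / 40.7) * 100
= 0.2211 * 100 = 22.11

22.11 %


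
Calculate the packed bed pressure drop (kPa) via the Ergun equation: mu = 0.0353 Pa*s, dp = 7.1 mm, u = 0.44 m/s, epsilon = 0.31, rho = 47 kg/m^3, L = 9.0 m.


dp = 7.1 mm = 0.0071 m
Viscous term = 150*0.0353*0.44*(1-0.31)^2 / (0.0071^2*0.31^3) = 738610
Inertial term = 1.75*47*0.44^2*(1-0.31) / (0.0071*0.31^3) = 51945.4
dP/L = 738610 + 51945.4 = 790555 Pa/m
dP = 790555 * 9.0 / 1000 = 7115 kPa

7115 kPa


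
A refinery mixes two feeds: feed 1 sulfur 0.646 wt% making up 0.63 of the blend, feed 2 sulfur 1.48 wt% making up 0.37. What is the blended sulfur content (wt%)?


Linear sulfur blending: S_blend = x1*S1 + x2*S2
Contribution 1: 0.63 * 0.646 = 0.40698 wt%
Contribution 2: 0.37 * 1.48 = 0.5476 wt%
S_blend = 0.40698 + 0.5476 = 0.95458

0.95458 wt%


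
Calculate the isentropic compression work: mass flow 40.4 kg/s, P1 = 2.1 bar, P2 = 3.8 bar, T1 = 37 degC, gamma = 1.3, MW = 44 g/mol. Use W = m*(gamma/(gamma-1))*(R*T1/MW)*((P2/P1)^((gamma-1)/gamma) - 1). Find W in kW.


Isentropic work: W = m*(gamma/(gamma-1))*(R*T1/MW)*((P2/P1)^((gamma-1)/gamma) - 1)
T1 = 37 + 273.15 = 310.15 K
Pressure ratio = 3.8 / 2.1 = 1.80952
Exponent = (1.3 - 1)/1.3 = 0.230769
(P2/P1)^exp - 1 = 1.80952^0.230769 - 1 = 0.146668
W = 40.4 * 1.3 / 0.3 * 8.314 * 310.15 / 44 * 0.146668 = 1505

1505 kW


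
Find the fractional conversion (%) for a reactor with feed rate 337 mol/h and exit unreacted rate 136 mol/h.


X = (F_in - F_out) / F_in * 100
Moles reacted = 337 - 136 = 201
X = 201 / 337 * 100
= 0.5964 * 100
= 59.64 %

59.64 %


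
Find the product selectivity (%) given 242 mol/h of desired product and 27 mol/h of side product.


Selectivity = desired / (desired + undesired) * 100
Total products = 242 + 27 = 269 mol/h
S = 242 / 269 * 100
= 0.8996 * 100
= 89.96 %

89.96 %


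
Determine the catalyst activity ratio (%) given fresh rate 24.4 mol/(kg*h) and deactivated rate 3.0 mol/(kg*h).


Activity (%) = (rate_used / rate_fresh) * 100
rate_used = 3.0, rate_fresh = 24.4
= (3.0 / 24.4) * 100
= 0.1230 * 100 = 12.30

12.30 %


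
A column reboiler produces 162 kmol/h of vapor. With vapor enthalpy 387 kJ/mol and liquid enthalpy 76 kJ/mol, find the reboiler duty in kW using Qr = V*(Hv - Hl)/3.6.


Qr = 162 * (387 - 76) / 3.6 = 162 * 311 / 3.6 = 14000

14000 kW


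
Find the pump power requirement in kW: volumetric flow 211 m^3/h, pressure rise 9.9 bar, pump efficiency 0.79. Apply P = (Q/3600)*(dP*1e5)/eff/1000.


Q = 211 / 3600 = 0.0586111 m^3/s
P = 0.0586111 * (9.9 * 1e5) / 0.79 / 1000 = 73.45

73.45 kW


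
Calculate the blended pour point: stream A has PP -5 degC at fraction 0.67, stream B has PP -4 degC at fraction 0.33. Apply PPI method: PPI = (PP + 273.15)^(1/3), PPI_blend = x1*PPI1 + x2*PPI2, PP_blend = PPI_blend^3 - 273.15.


PPI_1 = (-5 + 273.15)^(1/3) = 6.448508
PPI_2 = (-4 + 273.15)^(1/3) = 6.456514
PPI_blend = 0.67 * 6.448508 + 0.33 * 6.456514 = 6.45115
PP_blend = 6.45115^3 - 273.15 = 268.4797 - 273.15 = -4.67

-4.67 degC


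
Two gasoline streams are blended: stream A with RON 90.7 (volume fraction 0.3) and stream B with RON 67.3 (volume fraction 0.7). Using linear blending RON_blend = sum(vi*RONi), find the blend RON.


Linear blending: RON_blend = sum(vi * RONi)
Contribution 1: 0.3 * 90.7 = 27.21
Contribution 2: 0.7 * 67.3 = 47.11
RON_blend = 27.21 + 47.11 = 74.32

74.32


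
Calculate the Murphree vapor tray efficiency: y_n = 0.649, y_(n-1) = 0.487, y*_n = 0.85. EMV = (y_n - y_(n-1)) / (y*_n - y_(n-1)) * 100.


Murphree vapor efficiency: EMV = (y_n - y_(n-1)) / (y*_n - y_(n-1)) * 100
EMV = (0.649 - 0.487) / (0.85 - 0.487) * 100 = 0.162 / 0.363 * 100 = 44.63

44.63 %


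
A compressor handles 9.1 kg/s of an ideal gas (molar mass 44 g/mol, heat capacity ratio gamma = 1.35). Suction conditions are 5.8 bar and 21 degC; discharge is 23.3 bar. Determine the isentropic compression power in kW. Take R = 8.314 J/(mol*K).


Isentropic work: W = m*(gamma/(gamma-1))*(R*T1/MW)*((P2/P1)^((gamma-1)/gamma) - 1)
T1 = 21 + 273.15 = 294.15 K
Pressure ratio = 23.3 / 5.8 = 4.01724
Exponent = (1.35 - 1)/1.35 = 0.259259
(P2/P1)^exp - 1 = 4.01724^0.259259 - 1 = 0.434081
W = 9.1 * 1.35 / 0.35 * 8.314 * 294.15 / 44 * 0.434081 = 846.8

846.8 kW


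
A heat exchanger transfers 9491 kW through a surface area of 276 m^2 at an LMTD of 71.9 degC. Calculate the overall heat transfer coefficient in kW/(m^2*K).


From Q = U*A*LMTD, U = Q / (A * LMTD)
U = 9491 / (276 * 71.9) = 9491 / 19844.4 = 0.4783

0.4783 kW/(m^2*K)


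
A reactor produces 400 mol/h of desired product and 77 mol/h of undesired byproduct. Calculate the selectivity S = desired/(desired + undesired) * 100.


Selectivity = desired / (desired + undesired) * 100
Total products = 400 + 77 = 477 mol/h
S = 400 / 477 * 100
= 0.8386 * 100
= 83.86 %

83.86 %


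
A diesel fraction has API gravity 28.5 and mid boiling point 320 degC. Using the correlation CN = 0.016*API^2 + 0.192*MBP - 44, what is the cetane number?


CN = 0.016 * 28.5^2 + 0.192 * 320 - 44
CN = 12.996 + 61.44 - 44 = 30.436

30.436


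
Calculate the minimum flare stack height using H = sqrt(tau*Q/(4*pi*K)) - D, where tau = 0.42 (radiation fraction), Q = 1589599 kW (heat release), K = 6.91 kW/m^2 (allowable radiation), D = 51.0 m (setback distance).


tau*Q/(4*pi*K) = 0.42 * 1589599 / (4 * pi * 6.91) = 7688.63
sqrt(7688.63) = 87.6848
H = 87.6848 - 51.0 = 36.68

36.68 m


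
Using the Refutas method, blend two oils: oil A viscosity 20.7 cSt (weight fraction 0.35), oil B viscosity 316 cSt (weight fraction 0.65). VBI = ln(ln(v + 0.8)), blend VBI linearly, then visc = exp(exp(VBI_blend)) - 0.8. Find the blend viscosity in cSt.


Refutas method: VBN_i = 14.534*ln(ln(visc_i + 0.8)) + 10.975, blended linearly by mass fraction; since VBN is linear in VBI_i = ln(ln(visc_i + 0.8)) and the fractions sum to 1, blend VBI directly: visc = exp(exp(VBI_blend)) - 0.8
VBI_1 = ln(ln(20.7 + 0.8)) = 1.12104
VBI_2 = ln(ln(316 + 0.8)) = 1.75064
VBI_blend = 0.35 * 1.12104 + 0.65 * 1.75064 = 1.53028
visc_blend = exp(exp(1.53028)) - 0.8 = 100.6

100.6 cSt


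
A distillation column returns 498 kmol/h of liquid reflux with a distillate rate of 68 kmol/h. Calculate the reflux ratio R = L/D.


Reflux ratio definition: R = L / D (liquid returned / distillate withdrawn)
L = 498 kmol/h, D = 68 kmol/h
R = 498 / 68 = 7.324

7.324


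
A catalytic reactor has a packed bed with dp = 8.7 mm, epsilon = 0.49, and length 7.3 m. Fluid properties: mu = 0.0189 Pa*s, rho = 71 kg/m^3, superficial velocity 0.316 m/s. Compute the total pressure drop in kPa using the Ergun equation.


dp = 8.7 mm = 0.0087 m
Viscous term = 150*0.0189*0.316*(1-0.49)^2 / (0.0087^2*0.49^3) = 26167
Inertial term = 1.75*71*0.316^2*(1-0.49) / (0.0087*0.49^3) = 6182.06
dP/L = 26167 + 6182.06 = 32349.1 Pa/m
dP = 32349.1 * 7.3 / 1000 = 236.1 kPa

236.1 kPa


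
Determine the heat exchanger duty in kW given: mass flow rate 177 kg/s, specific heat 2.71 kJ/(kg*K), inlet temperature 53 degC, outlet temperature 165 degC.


Q = m_dot * cp * delta_T
delta_T = 165 - 53 = 112 K
Q = 177 * 2.71 * 112
= 479.67 * 112
= 53723.04 kW

53723.04 kW


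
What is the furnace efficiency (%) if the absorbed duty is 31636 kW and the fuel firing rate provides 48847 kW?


Furnace efficiency = Q_absorbed / Q_fuel * 100
= 31636 / 48847 * 100 = 64.77

64.77 %


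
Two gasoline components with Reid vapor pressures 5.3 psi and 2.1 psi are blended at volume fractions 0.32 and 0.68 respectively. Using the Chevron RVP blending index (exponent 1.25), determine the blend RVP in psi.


Chevron index: RVP_blend = (sum xi*RVPi^1.25)^(1/1.25)
RVP^1.25 terms: 0.32 * 5.3^1.25 + 0.68 * 2.1^1.25 = 4.29235
RVP_blend = 4.29235^(1/1.25) = 3.207

3.207 psi


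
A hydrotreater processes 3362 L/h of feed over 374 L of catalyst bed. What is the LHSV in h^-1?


LHSV = volumetric feed rate / catalyst volume
= 3362 L/h / 374 L
= 8.989 h^-1

8.989 h^-1


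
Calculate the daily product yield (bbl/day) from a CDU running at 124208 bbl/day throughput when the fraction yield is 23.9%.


Crude throughput = 124208 bbl/day
Fraction yield = 23.9%
yield = throughput * fraction / 100
yield = 124208 * 23.9 / 100 = 29685.712

29685.712 bbl/day


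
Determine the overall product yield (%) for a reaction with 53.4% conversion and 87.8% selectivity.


Overall yield = conversion (%) * selectivity (%) / 100
Conversion = 53.4%, Selectivity = 87.8%
Y = 53.4 * 87.8 / 100
= 46.8852 %

46.8852 %


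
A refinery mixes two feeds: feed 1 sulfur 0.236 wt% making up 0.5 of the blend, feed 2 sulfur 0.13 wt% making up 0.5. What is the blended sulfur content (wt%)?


Linear sulfur blending: S_blend = x1*S1 + x2*S2
Contribution 1: 0.5 * 0.236 = 0.118 wt%
Contribution 2: 0.5 * 0.13 = 0.065 wt%
S_blend = 0.118 + 0.065 = 0.183

0.183 wt%


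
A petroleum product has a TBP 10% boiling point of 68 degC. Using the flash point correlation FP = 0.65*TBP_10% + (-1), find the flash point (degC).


FP = 0.65 * 68 + (-1) = 43.2

43.2 degC


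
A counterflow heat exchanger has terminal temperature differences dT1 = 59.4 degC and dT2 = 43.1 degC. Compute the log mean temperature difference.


LMTD = (dT1 - dT2) / ln(dT1/dT2)
= (59.4 - 43.1) / ln(59.4 / 43.1) = 16.3 / 0.320771 = 50.82

50.82 degC


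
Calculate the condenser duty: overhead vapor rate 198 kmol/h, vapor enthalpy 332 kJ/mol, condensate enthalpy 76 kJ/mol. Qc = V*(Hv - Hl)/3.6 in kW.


Qc = 198 * (332 - 76) / 3.6 = 198 * 256 / 3.6 = 14080

14080 kW


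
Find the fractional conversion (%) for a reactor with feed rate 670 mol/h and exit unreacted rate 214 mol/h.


X = (F_in - F_out) / F_in * 100
Moles reacted = 670 - 214 = 456
X = 456 / 670 * 100
= 0.6806 * 100
= 68.06 %

68.06 %


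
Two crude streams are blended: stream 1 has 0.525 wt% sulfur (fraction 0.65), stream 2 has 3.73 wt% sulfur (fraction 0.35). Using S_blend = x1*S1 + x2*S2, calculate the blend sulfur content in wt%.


Linear sulfur blending: S_blend = x1*S1 + x2*S2
Contribution 1: 0.65 * 0.525 = 0.34125 wt%
Contribution 2: 0.35 * 3.73 = 1.3055 wt%
S_blend = 0.34125 + 1.3055 = 1.64675

1.64675 wt%


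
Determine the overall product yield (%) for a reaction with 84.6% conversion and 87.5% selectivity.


Overall yield = conversion (%) * selectivity (%) / 100
Conversion = 84.6%, Selectivity = 87.5%
Y = 84.6 * 87.5 / 100
= 74.025 %

74.025 %


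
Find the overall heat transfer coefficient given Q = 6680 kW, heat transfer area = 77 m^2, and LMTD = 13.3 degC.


From Q = U*A*LMTD, U = Q / (A * LMTD)
U = 6680 / (77 * 13.3) = 6680 / 1024.1 = 6.523

6.523 kW/(m^2*K)


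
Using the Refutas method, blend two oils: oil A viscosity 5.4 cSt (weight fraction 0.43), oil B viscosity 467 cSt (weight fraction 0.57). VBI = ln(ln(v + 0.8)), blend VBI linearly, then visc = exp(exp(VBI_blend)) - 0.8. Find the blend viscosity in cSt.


Refutas method: VBN_i = 14.534*ln(ln(visc_i + 0.8)) + 10.975, blended linearly by mass fraction; since VBN is linear in VBI_i = ln(ln(visc_i + 0.8)) and the fractions sum to 1, blend VBI directly: visc = exp(exp(VBI_blend)) - 0.8
VBI_1 = ln(ln(5.4 + 0.8)) = 0.601333
VBI_2 = ln(ln(467 + 0.8)) = 1.81613
VBI_blend = 0.43 * 0.601333 + 0.57 * 1.81613 = 1.29377
visc_blend = exp(exp(1.29377)) - 0.8 = 37.54

37.54 cSt


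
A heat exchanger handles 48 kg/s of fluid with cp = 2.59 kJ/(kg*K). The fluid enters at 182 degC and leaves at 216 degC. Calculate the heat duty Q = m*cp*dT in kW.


Q = m_dot * cp * delta_T
delta_T = 216 - 182 = 34 K
Q = 48 * 2.59 * 34
= 124.32 * 34
= 4226.88 kW

4226.88 kW


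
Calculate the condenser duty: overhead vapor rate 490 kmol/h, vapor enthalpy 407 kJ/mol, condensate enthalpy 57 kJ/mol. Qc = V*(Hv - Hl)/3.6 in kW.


Qc = 490 * (407 - 57) / 3.6 = 490 * 350 / 3.6 = 47640

47640 kW


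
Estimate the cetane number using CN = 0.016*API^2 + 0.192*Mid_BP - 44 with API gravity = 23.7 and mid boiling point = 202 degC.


CN = 0.016 * 23.7^2 + 0.192 * 202 - 44
CN = 8.98704 + 38.784 - 44 = 3.77104

3.77104


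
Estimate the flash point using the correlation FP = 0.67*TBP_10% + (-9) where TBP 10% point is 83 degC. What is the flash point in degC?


FP = 0.67 * 83 + (-9) = 46.61

46.61 degC


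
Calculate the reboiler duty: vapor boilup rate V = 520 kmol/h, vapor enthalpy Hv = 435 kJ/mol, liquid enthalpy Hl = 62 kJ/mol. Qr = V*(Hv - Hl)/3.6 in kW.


Qr = 520 * (435 - 62) / 3.6 = 520 * 373 / 3.6 = 53880

53880 kW


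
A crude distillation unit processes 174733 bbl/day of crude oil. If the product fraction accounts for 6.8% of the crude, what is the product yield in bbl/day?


Crude throughput = 174733 bbl/day
Fraction yield = 6.8%
yield = throughput * fraction / 100
yield = 174733 * 6.8 / 100 = 11881.844

11881.844 bbl/day


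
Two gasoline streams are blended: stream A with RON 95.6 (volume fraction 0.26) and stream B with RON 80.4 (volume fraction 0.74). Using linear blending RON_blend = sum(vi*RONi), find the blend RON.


Linear blending: RON_blend = sum(vi * RONi)
Contribution 1: 0.26 * 95.6 = 24.856
Contribution 2: 0.74 * 80.4 = 59.496
RON_blend = 24.856 + 59.496 = 84.352

84.352


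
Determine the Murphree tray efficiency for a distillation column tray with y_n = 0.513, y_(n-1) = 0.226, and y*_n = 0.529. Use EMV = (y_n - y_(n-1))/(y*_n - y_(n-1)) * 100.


Murphree vapor efficiency: EMV = (y_n - y_(n-1)) / (y*_n - y_(n-1)) * 100
EMV = (0.513 - 0.226) / (0.529 - 0.226) * 100 = 0.287 / 0.303 * 100 = 94.72

94.72 %


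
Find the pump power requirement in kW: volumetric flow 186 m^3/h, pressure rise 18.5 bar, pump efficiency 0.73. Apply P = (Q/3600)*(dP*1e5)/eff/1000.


Q = 186 / 3600 = 0.0516667 m^3/s
P = 0.0516667 * (18.5 * 1e5) / 0.73 / 1000 = 130.9

130.9 kW


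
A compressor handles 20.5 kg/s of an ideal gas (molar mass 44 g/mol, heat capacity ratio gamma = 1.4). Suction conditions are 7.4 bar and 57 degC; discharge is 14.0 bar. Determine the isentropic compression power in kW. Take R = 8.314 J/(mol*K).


Isentropic work: W = m*(gamma/(gamma-1))*(R*T1/MW)*((P2/P1)^((gamma-1)/gamma) - 1)
T1 = 57 + 273.15 = 330.15 K
Pressure ratio = 14.0 / 7.4 = 1.89189
Exponent = (1.4 - 1)/1.4 = 0.285714
(P2/P1)^exp - 1 = 1.89189^0.285714 - 1 = 0.199812
W = 20.5 * 1.4 / 0.4 * 8.314 * 330.15 / 44 * 0.199812 = 894.4

894.4 kW


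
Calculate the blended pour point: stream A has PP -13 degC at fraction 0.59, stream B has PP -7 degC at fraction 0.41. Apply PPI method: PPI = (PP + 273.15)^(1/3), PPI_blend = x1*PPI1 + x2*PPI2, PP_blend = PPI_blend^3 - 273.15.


PPI_1 = (-13 + 273.15)^(1/3) = 6.383731
PPI_2 = (-7 + 273.15)^(1/3) = 6.432436
PPI_blend = 0.59 * 6.383731 + 0.41 * 6.432436 = 6.4037
PP_blend = 6.4037^3 - 273.15 = 262.5989 - 273.15 = -10.55

-10.55 degC


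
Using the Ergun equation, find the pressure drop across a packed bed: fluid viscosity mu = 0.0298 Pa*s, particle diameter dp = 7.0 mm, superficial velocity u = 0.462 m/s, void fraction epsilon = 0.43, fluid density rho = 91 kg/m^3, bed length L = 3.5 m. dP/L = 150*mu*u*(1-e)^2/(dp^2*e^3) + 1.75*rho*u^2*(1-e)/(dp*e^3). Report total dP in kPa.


dp = 7.0 mm = 0.007 m
Viscous term = 150*0.0298*0.462*(1-0.43)^2 / (0.007^2*0.43^3) = 172226
Inertial term = 1.75*91*0.462^2*(1-0.43) / (0.007*0.43^3) = 34812.5
dP/L = 172226 + 34812.5 = 207038 Pa/m
dP = 207038 * 3.5 / 1000 = 724.6 kPa

724.6 kPa


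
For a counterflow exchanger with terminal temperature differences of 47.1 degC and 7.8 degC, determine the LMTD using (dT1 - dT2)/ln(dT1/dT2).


LMTD = (dT1 - dT2) / ln(dT1/dT2)
= (47.1 - 7.8) / ln(47.1 / 7.8) = 39.3 / 1.79815 = 21.86

21.86 degC


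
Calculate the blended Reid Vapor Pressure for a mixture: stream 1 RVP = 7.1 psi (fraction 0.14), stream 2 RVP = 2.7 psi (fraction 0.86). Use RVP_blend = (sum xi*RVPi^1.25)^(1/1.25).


Chevron index: RVP_blend = (sum xi*RVPi^1.25)^(1/1.25)
RVP^1.25 terms: 0.14 * 7.1^1.25 + 0.86 * 2.7^1.25 = 4.59904
RVP_blend = 4.59904^(1/1.25) = 3.389

3.389 psi


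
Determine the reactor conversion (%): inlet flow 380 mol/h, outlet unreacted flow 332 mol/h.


X = (F_in - F_out) / F_in * 100
Moles reacted = 380 - 332 = 48
X = 48 / 380 * 100
= 0.1263 * 100
= 12.63 %

12.63 %


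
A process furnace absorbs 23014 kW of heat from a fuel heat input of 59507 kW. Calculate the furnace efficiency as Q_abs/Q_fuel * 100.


Furnace efficiency = Q_absorbed / Q_fuel * 100
= 23014 / 59507 * 100 = 38.67

38.67 %


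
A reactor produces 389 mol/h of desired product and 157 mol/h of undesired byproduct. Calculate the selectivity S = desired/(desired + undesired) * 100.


Selectivity = desired / (desired + undesired) * 100
Total products = 389 + 157 = 546 mol/h
S = 389 / 546 * 100
= 0.7125 * 100
= 71.25 %

71.25 %


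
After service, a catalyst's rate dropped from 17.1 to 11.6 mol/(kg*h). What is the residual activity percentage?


Activity (%) = (rate_used / rate_fresh) * 100
rate_used = 11.6, rate_fresh = 17.1
= (11.6 / 17.1) * 100
= 0.6784 * 100 = 67.84

67.84 %


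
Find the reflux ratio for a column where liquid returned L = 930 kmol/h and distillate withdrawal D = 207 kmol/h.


Reflux ratio definition: R = L / D (liquid returned / distillate withdrawn)
L = 930 kmol/h, D = 207 kmol/h
R = 930 / 207 = 4.493

4.493


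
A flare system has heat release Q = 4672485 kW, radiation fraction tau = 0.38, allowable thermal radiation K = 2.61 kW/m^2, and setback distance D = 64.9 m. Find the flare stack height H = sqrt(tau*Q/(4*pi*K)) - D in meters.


tau*Q/(4*pi*K) = 0.38 * 4672485 / (4 * pi * 2.61) = 54135.4
sqrt(54135.4) = 232.67
H = 232.67 - 64.9 = 167.8

167.8 m


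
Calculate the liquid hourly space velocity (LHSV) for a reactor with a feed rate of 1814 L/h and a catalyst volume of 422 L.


LHSV = volumetric feed rate / catalyst volume
= 1814 L/h / 422 L
= 4.299 h^-1

4.299 h^-1


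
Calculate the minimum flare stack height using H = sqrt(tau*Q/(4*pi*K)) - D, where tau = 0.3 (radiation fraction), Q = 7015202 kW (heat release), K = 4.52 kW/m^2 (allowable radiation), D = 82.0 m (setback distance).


tau*Q/(4*pi*K) = 0.3 * 7015202 / (4 * pi * 4.52) = 37052.1
sqrt(37052.1) = 192.489
H = 192.489 - 82.0 = 110.5

110.5 m


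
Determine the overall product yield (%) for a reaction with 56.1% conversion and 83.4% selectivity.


Overall yield = conversion (%) * selectivity (%) / 100
Conversion = 56.1%, Selectivity = 83.4%
Y = 56.1 * 83.4 / 100
= 46.7874 %

46.7874 %


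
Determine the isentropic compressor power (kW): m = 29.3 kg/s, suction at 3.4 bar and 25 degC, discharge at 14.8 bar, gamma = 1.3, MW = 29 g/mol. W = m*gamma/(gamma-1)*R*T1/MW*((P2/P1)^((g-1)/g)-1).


Isentropic work: W = m*(gamma/(gamma-1))*(R*T1/MW)*((P2/P1)^((gamma-1)/gamma) - 1)
T1 = 25 + 273.15 = 298.15 K
Pressure ratio = 14.8 / 3.4 = 4.35294
Exponent = (1.3 - 1)/1.3 = 0.230769
(P2/P1)^exp - 1 = 4.35294^0.230769 - 1 = 0.404143
W = 29.3 * 1.3 / 0.3 * 8.314 * 298.15 / 29 * 0.404143 = 4386

4386 kW


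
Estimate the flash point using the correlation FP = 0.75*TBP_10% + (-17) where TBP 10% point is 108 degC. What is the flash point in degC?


FP = 0.75 * 108 + (-17) = 64

64 degC


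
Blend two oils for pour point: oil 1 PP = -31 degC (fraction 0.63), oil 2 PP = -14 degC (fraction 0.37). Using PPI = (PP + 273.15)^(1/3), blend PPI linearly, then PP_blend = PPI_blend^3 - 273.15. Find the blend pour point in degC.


PPI_1 = (-31 + 273.15)^(1/3) = 6.232967
PPI_2 = (-14 + 273.15)^(1/3) = 6.375541
PPI_blend = 0.63 * 6.232967 + 0.37 * 6.375541 = 6.285719
PP_blend = 6.285719^3 - 273.15 = 248.3504 - 273.15 = -24.8

-24.8 degC


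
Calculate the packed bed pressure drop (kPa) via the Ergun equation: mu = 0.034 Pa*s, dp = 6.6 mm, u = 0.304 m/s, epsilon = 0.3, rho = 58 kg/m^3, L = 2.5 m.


dp = 6.6 mm = 0.0066 m
Viscous term = 150*0.034*0.304*(1-0.3)^2 / (0.0066^2*0.3^3) = 645934
Inertial term = 1.75*58*0.304^2*(1-0.3) / (0.0066*0.3^3) = 36847.1
dP/L = 645934 + 36847.1 = 682781 Pa/m
dP = 682781 * 2.5 / 1000 = 1707 kPa

1707 kPa


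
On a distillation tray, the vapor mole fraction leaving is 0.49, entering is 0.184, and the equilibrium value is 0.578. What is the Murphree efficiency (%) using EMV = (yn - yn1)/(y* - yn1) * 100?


Murphree vapor efficiency: EMV = (y_n - y_(n-1)) / (y*_n - y_(n-1)) * 100
EMV = (0.49 - 0.184) / (0.578 - 0.184) * 100 = 0.306 / 0.394 * 100 = 77.66

77.66 %


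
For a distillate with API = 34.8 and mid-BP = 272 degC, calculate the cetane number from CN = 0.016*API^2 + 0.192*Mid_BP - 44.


CN = 0.016 * 34.8^2 + 0.192 * 272 - 44
CN = 19.37664 + 52.224 - 44 = 27.60064

27.60064


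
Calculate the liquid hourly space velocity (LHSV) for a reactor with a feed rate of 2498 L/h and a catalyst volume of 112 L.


LHSV = volumetric feed rate / catalyst volume
= 2498 L/h / 112 L
= 22.30 h^-1

22.30 h^-1


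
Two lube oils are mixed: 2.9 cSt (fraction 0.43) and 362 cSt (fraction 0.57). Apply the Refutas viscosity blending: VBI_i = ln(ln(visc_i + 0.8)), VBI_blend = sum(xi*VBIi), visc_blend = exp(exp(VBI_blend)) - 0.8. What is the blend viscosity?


Refutas method: VBN_i = 14.534*ln(ln(visc_i + 0.8)) + 10.975, blended linearly by mass fraction; since VBN is linear in VBI_i = ln(ln(visc_i + 0.8)) and the fractions sum to 1, blend VBI directly: visc = exp(exp(VBI_blend)) - 0.8
VBI_1 = ln(ln(2.9 + 0.8)) = 0.268754
VBI_2 = ln(ln(362 + 0.8)) = 1.77391
VBI_blend = 0.43 * 0.268754 + 0.57 * 1.77391 = 1.12669
visc_blend = exp(exp(1.12669)) - 0.8 = 21.08

21.08 cSt


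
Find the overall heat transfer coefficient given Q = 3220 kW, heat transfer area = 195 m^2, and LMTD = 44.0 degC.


From Q = U*A*LMTD, U = Q / (A * LMTD)
U = 3220 / (195 * 44.0) = 3220 / 8580 = 0.3753

0.3753 kW/(m^2*K)


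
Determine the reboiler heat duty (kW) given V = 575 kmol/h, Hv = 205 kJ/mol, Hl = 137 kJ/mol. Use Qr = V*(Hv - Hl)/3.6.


Qr = 575 * (205 - 137) / 3.6 = 575 * 68 / 3.6 = 10860

10860 kW


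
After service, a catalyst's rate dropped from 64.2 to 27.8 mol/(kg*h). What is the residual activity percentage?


Activity (%) = (rate_used / rate_fresh) * 100
rate_used = 27.8, rate_fresh = 64.2
= (27.8 / 64.2) * 100
= 0.4330 * 100 = 43.30

43.30 %


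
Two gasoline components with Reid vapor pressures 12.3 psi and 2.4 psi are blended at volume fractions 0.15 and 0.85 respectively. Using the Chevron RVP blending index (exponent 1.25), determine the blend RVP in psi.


Chevron index: RVP_blend = (sum xi*RVPi^1.25)^(1/1.25)
RVP^1.25 terms: 0.15 * 12.3^1.25 + 0.85 * 2.4^1.25 = 5.99431
RVP_blend = 5.99431^(1/1.25) = 4.190

4.190 psi


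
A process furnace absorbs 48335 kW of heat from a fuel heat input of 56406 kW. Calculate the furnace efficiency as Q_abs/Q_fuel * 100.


Furnace efficiency = Q_absorbed / Q_fuel * 100
= 48335 / 56406 * 100 = 85.69

85.69 %


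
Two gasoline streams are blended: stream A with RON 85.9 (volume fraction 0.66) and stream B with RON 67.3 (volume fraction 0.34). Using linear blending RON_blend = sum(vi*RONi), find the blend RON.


Linear blending: RON_blend = sum(vi * RONi)
Contribution 1: 0.66 * 85.9 = 56.694
Contribution 2: 0.34 * 67.3 = 22.882
RON_blend = 56.694 + 22.882 = 79.576

79.576


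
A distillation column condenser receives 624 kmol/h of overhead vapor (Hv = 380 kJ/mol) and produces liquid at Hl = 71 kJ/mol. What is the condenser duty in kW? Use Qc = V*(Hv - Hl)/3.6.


Qc = 624 * (380 - 71) / 3.6 = 624 * 309 / 3.6 = 53560

53560 kW


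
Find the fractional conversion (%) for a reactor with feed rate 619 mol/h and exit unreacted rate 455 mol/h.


X = (F_in - F_out) / F_in * 100
Moles reacted = 619 - 455 = 164
X = 164 / 619 * 100
= 0.2649 * 100
= 26.49 %

26.49 %


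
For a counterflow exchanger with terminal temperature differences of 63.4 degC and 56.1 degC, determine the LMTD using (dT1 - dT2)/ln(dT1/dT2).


LMTD = (dT1 - dT2) / ln(dT1/dT2)
= (63.4 - 56.1) / ln(63.4 / 56.1) = 7.3 / 0.122328 = 59.68

59.68 degC


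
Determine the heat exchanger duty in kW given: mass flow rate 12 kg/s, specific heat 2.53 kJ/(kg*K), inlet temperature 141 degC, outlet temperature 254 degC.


Q = m_dot * cp * delta_T
delta_T = 254 - 141 = 113 K
Q = 12 * 2.53 * 113
= 30.36 * 113
= 3430.68 kW

3430.68 kW


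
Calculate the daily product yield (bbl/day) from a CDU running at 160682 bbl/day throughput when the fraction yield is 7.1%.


Crude throughput = 160682 bbl/day
Fraction yield = 7.1%
yield = throughput * fraction / 100
yield = 160682 * 7.1 / 100 = 11408.422

11408.422 bbl/day


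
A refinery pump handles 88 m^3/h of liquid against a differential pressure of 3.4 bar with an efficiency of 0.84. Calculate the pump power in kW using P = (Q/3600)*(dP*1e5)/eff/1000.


Q = 88 / 3600 = 0.0244444 m^3/s
P = 0.0244444 * (3.4 * 1e5) / 0.84 / 1000 = 9.894

9.894 kW


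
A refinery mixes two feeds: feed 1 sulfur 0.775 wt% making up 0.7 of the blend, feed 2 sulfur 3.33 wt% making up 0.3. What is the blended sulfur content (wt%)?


Linear sulfur blending: S_blend = x1*S1 + x2*S2
Contribution 1: 0.7 * 0.775 = 0.5425 wt%
Contribution 2: 0.3 * 3.33 = 0.999 wt%
S_blend = 0.5425 + 0.999 = 1.5415

1.5415 wt%


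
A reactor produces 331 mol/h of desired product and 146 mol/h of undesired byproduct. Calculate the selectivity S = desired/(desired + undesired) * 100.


Selectivity = desired / (desired + undesired) * 100
Total products = 331 + 146 = 477 mol/h
S = 331 / 477 * 100
= 0.6939 * 100
= 69.39 %

69.39 %


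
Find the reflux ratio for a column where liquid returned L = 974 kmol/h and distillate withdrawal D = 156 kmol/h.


Reflux ratio definition: R = L / D (liquid returned / distillate withdrawn)
L = 974 kmol/h, D = 156 kmol/h
R = 974 / 156 = 6.244

6.244


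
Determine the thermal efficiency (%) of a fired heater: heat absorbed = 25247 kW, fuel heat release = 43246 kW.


Furnace efficiency = Q_absorbed / Q_fuel * 100
= 25247 / 43246 * 100 = 58.38

58.38 %


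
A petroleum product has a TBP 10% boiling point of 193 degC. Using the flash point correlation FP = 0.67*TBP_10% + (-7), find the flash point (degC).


FP = 0.67 * 193 + (-7) = 122.31

122.31 degC


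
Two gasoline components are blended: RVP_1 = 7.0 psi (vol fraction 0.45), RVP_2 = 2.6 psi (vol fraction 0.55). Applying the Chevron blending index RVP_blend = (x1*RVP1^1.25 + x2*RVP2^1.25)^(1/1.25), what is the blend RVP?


Chevron index: RVP_blend = (sum xi*RVPi^1.25)^(1/1.25)
RVP^1.25 terms: 0.45 * 7.0^1.25 + 0.55 * 2.6^1.25 = 6.93956
RVP_blend = 6.93956^(1/1.25) = 4.710

4.710 psi


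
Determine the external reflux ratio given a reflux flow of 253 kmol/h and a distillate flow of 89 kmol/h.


Reflux ratio definition: R = L / D (liquid returned / distillate withdrawn)
L = 253 kmol/h, D = 89 kmol/h
R = 253 / 89 = 2.843

2.843


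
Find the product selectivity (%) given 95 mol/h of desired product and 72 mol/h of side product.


Selectivity = desired / (desired + undesired) * 100
Total products = 95 + 72 = 167 mol/h
S = 95 / 167 * 100
= 0.5689 * 100
= 56.89 %

56.89 %


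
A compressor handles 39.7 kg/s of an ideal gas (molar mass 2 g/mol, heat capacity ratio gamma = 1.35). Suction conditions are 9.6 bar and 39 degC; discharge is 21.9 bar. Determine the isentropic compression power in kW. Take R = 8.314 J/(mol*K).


Isentropic work: W = m*(gamma/(gamma-1))*(R*T1/MW)*((P2/P1)^((gamma-1)/gamma) - 1)
T1 = 39 + 273.15 = 312.15 K
Pressure ratio = 21.9 / 9.6 = 2.28125
Exponent = (1.35 - 1)/1.35 = 0.259259
(P2/P1)^exp - 1 = 2.28125^0.259259 - 1 = 0.238396
W = 39.7 * 1.35 / 0.35 * 8.314 * 312.15 / 2 * 0.238396 = 47370

47370 kW


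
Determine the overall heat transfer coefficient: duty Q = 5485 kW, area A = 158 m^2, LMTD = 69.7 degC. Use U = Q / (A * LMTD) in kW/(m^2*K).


From Q = U*A*LMTD, U = Q / (A * LMTD)
U = 5485 / (158 * 69.7) = 5485 / 11012.6 = 0.4981

0.4981 kW/(m^2*K)


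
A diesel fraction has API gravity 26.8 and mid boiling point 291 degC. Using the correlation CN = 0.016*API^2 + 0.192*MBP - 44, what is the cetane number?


CN = 0.016 * 26.8^2 + 0.192 * 291 - 44
CN = 11.49184 + 55.872 - 44 = 23.36384

23.36384


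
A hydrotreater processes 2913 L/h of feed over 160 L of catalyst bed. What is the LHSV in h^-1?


LHSV = volumetric feed rate / catalyst volume
= 2913 L/h / 160 L
= 18.21 h^-1

18.21 h^-1


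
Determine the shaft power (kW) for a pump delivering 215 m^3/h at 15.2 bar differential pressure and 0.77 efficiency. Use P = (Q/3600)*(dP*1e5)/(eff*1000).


Q = 215 / 3600 = 0.0597222 m^3/s
P = 0.0597222 * (15.2 * 1e5) / 0.77 / 1000 = 117.9

117.9 kW


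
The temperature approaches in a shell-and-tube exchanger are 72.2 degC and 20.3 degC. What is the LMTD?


LMTD = (dT1 - dT2) / ln(dT1/dT2)
= (72.2 - 20.3) / ln(72.2 / 20.3) = 51.9 / 1.26882 = 40.90

40.90 degC


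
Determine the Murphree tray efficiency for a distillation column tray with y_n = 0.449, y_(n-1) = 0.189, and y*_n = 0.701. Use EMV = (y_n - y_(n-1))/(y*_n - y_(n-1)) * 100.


Murphree vapor efficiency: EMV = (y_n - y_(n-1)) / (y*_n - y_(n-1)) * 100
EMV = (0.449 - 0.189) / (0.701 - 0.189) * 100 = 0.26 / 0.512 * 100 = 50.78

50.78 %
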